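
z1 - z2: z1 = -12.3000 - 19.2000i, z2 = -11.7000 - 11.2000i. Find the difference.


Real: -12.3 + 11.7 = -0.6
Imag: -19.2 + 11.2 = -8

-0.6000 - 8.0000i


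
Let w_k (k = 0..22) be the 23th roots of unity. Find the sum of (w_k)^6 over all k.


The roots are w_k = w^k with w = e^(2*pi*i/23), and (w^k)^6 = (w^6)^k.
So S = 1 + u + u^2 + ... + u^(22) with u = w^6.
6 = 0*23 + 6, so 6 is not a multiple of 23: u = w^6 ≠ 1 (w is a primitive 23th root), while u^23 = (w^23)^6 = 1.
Geometric series: S = (1 - u^23)/(1 - u) = (1 - 1)/(1 - u) = 0

S = 0


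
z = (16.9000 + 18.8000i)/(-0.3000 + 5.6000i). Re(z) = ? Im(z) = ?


Multiply by conjugate: (16.9000 + 18.8000i)(-0.3000 - 5.6000i) / ((-0.3)^2 + 5.6^2)
Numerator real = 16.9*(-0.3) + 18.8*5.6 = 100.21
Numerator imag = 18.8*(-0.3) - 16.9*5.6 = -100.28
Denominator = 31.45
Re(z) = 100.21/31.45 = 3.1863
Im(z) = -100.28/31.45 = -3.1886

Re(z) = 3.1863, Im(z) = -3.1886


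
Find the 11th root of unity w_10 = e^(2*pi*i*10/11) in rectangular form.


Angle = 360*10/11 = 327.2727°
a = cos(327.2727°) = 0.8413
b = sin(327.2727°) = -0.5406

0.8413 - 0.5406i


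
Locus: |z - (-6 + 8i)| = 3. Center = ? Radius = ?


|z - z0| = r is a circle with center z0 and radius r.
Center = (-6, 8), radius = 3

Circle with center (-6, 8) and radius 3


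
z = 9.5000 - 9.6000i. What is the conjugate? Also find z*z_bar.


z_bar = 9.5000 + 9.6000i
z*z_bar = 9.5^2 + (-9.6)^2 = 90.25 + 92.16 = 182.41

z_bar = 9.5000 + 9.6000i, z*z_bar = 182.41


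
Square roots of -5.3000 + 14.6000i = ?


|z| = sqrt(28.09+213.16) = 15.5322
sqrt((|z|+a)/2) = sqrt((15.5322+(-5.3))/2) = sqrt(5.1161) = 2.2619
sqrt((|z|-a)/2) = sqrt((15.5322-(-5.3))/2) = sqrt(10.4161) = 3.2274

±(2.2619 + 3.2274i) i.e. 2.2619 + 3.2274i and -2.2619 - 3.2274i


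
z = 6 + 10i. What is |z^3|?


|z| = sqrt(36+100) = sqrt(136) = 11.6619
|z^3| = |z|^3 = (sqrt(136))^3 = 136*sqrt(136)

|z^3| = 136*sqrt(136) ≈ 1586.0189


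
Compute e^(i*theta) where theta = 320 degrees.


cos(320°) = 0.7660
sin(320°) = -0.6428

e^(i*320°) = 0.7660 - 0.6428i


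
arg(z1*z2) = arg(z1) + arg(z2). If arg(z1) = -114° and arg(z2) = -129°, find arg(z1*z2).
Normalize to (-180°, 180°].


arg(z1*z2) = -114° - 129° = -243°
Normalized to (-180°, 180°]: 117°

117°


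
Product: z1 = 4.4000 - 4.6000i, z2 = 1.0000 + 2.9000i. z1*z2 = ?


Real = 4.4*1 - (-4.6)*2.9 = 4.4 - (-13.34) = 17.74
Imag = 4.4*2.9 + 1*(-4.6) = 12.76 - (4.6) = 8.16

17.7400 + 8.1600i


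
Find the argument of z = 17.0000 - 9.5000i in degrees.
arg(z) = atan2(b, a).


Re = 17, Im = -9.5
arg = atan2(-9.5, 17) = -29.1975 degrees

arg(z) = -29.1975 degrees


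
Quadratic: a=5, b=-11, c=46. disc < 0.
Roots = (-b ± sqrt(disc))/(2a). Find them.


disc = (-11)^2 - 4*5*46 = 121 - 920 = -799
sqrt(|disc|) = sqrt(799) = 28.2666
Real part = 11/(2*5) = 1.1000
Imag part = 28.2666/(2*5) = 2.8267

1.1000 ± 2.8267i


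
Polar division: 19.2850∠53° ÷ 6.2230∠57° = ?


r = 19.2850 / 6.2230 = 3.0990
theta = 53° - 57° = -4° = 356° (mod 360)

3.0990 cis(356°)


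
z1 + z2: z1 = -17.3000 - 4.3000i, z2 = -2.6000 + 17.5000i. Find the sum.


Real: -17.3 - 2.6 = -19.9
Imag: -4.3 + 17.5 = 13.2

-19.9000 + 13.2000i


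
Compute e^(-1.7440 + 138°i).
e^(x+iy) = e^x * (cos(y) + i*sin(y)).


e^-1.7440 = 0.1748
cos(138°) = -0.7431
sin(138°) = 0.6691
Real = 0.1748*(-0.7431) = -0.1299
Imag = 0.1748*0.6691 = 0.1170

-0.1299 + 0.1170i


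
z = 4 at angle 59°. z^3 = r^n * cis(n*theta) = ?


r^3 = 4^3 = 64
n*theta = 3*59° = 177° = 177° (mod 360)
a = 64*cos(177°) = -63.9123
b = 64*sin(177°) = 3.3495

64 cis(177°) = -63.9123 + 3.3495i


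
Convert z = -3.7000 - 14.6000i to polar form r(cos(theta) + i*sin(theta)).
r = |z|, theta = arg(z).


r = sqrt(13.69+213.16) = sqrt(226.85) = 15.0615
theta = atan2(-14.6, -3.7) = -104.2208 degrees

r = 15.0615, theta = -104.2208 degrees


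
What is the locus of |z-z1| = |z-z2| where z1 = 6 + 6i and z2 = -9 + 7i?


Equal distances means the locus is the perpendicular bisector of z1 and z2.
Midpoint = ((6+(-9))/2, (6+7)/2) = (-1.5000, 6.5000)

Perpendicular bisector through (-1.5000, 6.5000)


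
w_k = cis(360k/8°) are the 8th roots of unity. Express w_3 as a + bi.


Angle = 360*3/8 = 135°
a = cos(135°) = -0.7071
b = sin(135°) = 0.7071

-0.7071 + 0.7071i


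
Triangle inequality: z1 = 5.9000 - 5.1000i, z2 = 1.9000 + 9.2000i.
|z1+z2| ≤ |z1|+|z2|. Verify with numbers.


|z1| = sqrt(5.9^2 + (-5.1)^2) = sqrt(60.82) = 7.7987
|z2| = sqrt(1.9^2 + 9.2^2) = sqrt(88.25) = 9.3941
z1+z2 = 7.8000 + 4.1000i
|z1+z2| = sqrt(77.65) = 8.8119
|z1|+|z2| = 7.7987 + 9.3941 = 17.1928

|z1+z2| = 8.8119 ≤ |z1|+|z2| = 17.1928 (verified)


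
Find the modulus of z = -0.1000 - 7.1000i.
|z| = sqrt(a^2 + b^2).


|z| = sqrt((-0.1)^2 + (-7.1)^2) = sqrt(0.01 + 50.41) = sqrt(50.42) = 7.1007

|z| = 7.1007


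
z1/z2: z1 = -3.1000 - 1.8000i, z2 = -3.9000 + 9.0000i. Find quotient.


Conjugate of z2 = -3.9000 - 9.0000i
Numerator: (-3.1000 - 1.8000i)(-3.9000 - 9.0000i) = -4.1100 + 34.9200i
Denominator: (-3.9)^2 + 9^2 = 96.21
Result = (-4.1100 + 34.9200i)/96.21

-0.0427 + 0.3630i


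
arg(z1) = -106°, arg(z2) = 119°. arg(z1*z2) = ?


arg(z1*z2) = -106° + 119° = 13°
Normalized to (-180°, 180°]: 13°

13°


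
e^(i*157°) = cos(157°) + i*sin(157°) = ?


cos(157°) = -0.9205
sin(157°) = 0.3907

e^(i*157°) = -0.9205 + 0.3907i


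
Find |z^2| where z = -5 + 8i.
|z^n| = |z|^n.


|z| = sqrt(25+64) = sqrt(89) = 9.4340
|z^2| = |z|^2 = (sqrt(89))^2 = 89

|z^2| = 89


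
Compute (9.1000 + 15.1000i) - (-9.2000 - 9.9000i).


Real: 9.1 + 9.2 = 18.3
Imag: 15.1 + 9.9 = 25

18.3000 + 25.0000i


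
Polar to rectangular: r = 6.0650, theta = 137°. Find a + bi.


a = 6.0650*cos(137°) = 6.0650*(-0.731354) = -4.4357
b = 6.0650*sin(137°) = 6.0650*0.682 = 4.1363

-4.4357 + 4.1363i


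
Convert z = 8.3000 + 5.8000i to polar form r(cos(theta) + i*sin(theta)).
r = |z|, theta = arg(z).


r = sqrt(68.89+33.64) = sqrt(102.53) = 10.1257
theta = atan2(5.8, 8.3) = 34.9457 degrees

r = 10.1257, theta = 34.9457 degrees


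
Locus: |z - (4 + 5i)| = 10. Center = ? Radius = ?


|z - z0| = r is a circle with center z0 and radius r.
Center = (4, 5), radius = 10

Circle with center (4, 5) and radius 10


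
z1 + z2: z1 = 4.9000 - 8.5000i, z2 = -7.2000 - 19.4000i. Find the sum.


Real: 4.9 - 7.2 = -2.3
Imag: -8.5 - 19.4 = -27.9

-2.3000 - 27.9000i


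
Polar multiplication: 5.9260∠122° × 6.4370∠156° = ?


r = 5.9260 * 6.4370 = 38.1457
theta = 122° + 156° = 278° = 278° (mod 360)

38.1457 cis(278°)


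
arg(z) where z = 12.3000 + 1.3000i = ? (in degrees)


Re = 12.3, Im = 1.3
arg = atan2(1.3, 12.3) = 6.0333 degrees

arg(z) = 6.0333 degrees


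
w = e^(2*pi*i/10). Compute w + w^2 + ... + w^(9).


With w = e^(2*pi*i/10), all 10 of the 10th roots of unity w^0 = 1, w, ..., w^(9) sum to 0: 1 + w + ... + w^(9) = (1 - w^10)/(1 - w) = 0 since w^10 = 1, w ≠ 1.
Removing the root 1: w + w^2 + ... + w^(9) = 0 - 1 = -1

Sum = -1


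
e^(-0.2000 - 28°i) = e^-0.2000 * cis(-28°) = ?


e^-0.2000 = 0.8187
cos(-28°) = 0.88295
sin(-28°) = -0.4695
Real = 0.8187*0.88295 = 0.7229
Imag = 0.8187*(-0.4695) = -0.3844

0.7229 - 0.3844i


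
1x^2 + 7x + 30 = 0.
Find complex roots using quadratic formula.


disc = 7^2 - 4*1*30 = 49 - 120 = -71
sqrt(|disc|) = sqrt(71) = 8.4261
Real part = -7/(2*1) = -3.5000
Imag part = 8.4261/(2*1) = 4.2131

-3.5000 ± 4.2131i


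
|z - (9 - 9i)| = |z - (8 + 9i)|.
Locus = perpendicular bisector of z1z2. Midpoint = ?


Equal distances means the locus is the perpendicular bisector of z1 and z2.
Midpoint = ((9+8)/2, (-9+9)/2) = (8.5000, 0)

Perpendicular bisector through (8.5000, 0)


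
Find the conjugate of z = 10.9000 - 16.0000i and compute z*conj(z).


z_bar = 10.9000 + 16.0000i
z*z_bar = 10.9^2 + (-16)^2 = 118.81 + 256 = 374.81

z_bar = 10.9000 + 16.0000i, z*z_bar = 374.81


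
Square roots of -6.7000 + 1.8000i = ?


|z| = sqrt(44.89+3.24) = 6.9376
sqrt((|z|+a)/2) = sqrt((6.9376+(-6.7))/2) = sqrt(0.1188) = 0.3447
sqrt((|z|-a)/2) = sqrt((6.9376-(-6.7))/2) = sqrt(6.8188) = 2.6113

±(0.3447 + 2.6113i) i.e. 0.3447 + 2.6113i and -0.3447 - 2.6113i


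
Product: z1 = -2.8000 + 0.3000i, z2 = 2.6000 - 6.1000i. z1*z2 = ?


Real = -2.8*2.6 - 0.3*(-6.1) = -7.28 - (-1.83) = -5.45
Imag = -2.8*(-6.1) + 2.6*0.3 = 17.08 + 0.78 = 17.86

-5.4500 + 17.8600i


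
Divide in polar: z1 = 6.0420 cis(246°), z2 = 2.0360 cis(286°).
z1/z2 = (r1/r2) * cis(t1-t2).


r = 6.0420 / 2.0360 = 2.9676
theta = 246° - 286° = -40° = 320° (mod 360)

2.9676 cis(320°)


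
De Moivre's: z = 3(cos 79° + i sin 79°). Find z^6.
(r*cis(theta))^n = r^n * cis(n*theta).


r^6 = 3^6 = 729
n*theta = 6*79° = 474° = 114° (mod 360)
a = 729*cos(114°) = -296.5110
b = 729*sin(114°) = 665.9746

729 cis(114°) = -296.5110 + 665.9746i


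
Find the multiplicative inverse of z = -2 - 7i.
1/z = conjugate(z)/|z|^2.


|z|^2 = 4+49 = 53
1/z = (-2 + 7i)/53

1/z = -0.0377 + 0.1321i


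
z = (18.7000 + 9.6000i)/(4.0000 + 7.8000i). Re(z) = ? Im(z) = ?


Multiply by conjugate: (18.7000 + 9.6000i)(4.0000 - 7.8000i) / (4^2 + 7.8^2)
Numerator real = 18.7*4 + 9.6*7.8 = 149.68
Numerator imag = 9.6*4 - 18.7*7.8 = -107.46
Denominator = 76.84
Re(z) = 149.68/76.84 = 1.9479
Im(z) = -107.46/76.84 = -1.3985

Re(z) = 1.9479, Im(z) = -1.3985


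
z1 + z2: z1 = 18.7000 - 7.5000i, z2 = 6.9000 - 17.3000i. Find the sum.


Real: 18.7 + 6.9 = 25.6
Imag: -7.5 - 17.3 = -24.8

25.6000 - 24.8000i


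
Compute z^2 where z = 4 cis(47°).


r^2 = 4^2 = 16
n*theta = 2*47° = 94° = 94° (mod 360)
a = 16*cos(94°) = -1.1161
b = 16*sin(94°) = 15.9610

16 cis(94°) = -1.1161 + 15.9610i


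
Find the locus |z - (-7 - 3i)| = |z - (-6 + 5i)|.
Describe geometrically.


Equal distances means the locus is the perpendicular bisector of z1 and z2.
Midpoint = ((-7+(-6))/2, (-3+5)/2) = (-6.5000, 1.0000)

Perpendicular bisector through (-6.5000, 1.0000)


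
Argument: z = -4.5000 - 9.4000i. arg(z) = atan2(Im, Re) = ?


Re = -4.5, Im = -9.4
arg = atan2(-9.4, -4.5) = -115.5815 degrees

arg(z) = -115.5815 degrees


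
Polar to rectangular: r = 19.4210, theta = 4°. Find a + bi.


a = 19.4210*cos(4°) = 19.4210*0.997564 = 19.3737
b = 19.4210*sin(4°) = 19.4210*0.069756 = 1.3547

19.3737 + 1.3547i


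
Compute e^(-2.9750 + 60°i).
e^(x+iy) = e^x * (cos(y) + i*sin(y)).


e^-2.9750 = 0.0510
cos(60°) = 0.5
sin(60°) = 0.866
Real = 0.0510*0.5 = 0.0255
Imag = 0.0510*0.866 = 0.0442

0.0255 + 0.0442i


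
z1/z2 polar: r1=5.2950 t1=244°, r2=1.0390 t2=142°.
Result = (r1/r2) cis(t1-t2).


r = 5.2950 / 1.0390 = 5.0962
theta = 244° - 142° = 102° = 102° (mod 360)

5.0962 cis(102°)


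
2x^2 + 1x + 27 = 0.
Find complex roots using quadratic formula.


disc = 1^2 - 4*2*27 = 1 - 216 = -215
sqrt(|disc|) = sqrt(215) = 14.6629
Real part = -1/(2*2) = -0.2500
Imag part = 14.6629/(2*2) = 3.6657

-0.2500 ± 3.6657i


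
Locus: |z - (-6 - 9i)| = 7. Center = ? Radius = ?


|z - z0| = r is a circle with center z0 and radius r.
Center = (-6, -9), radius = 7

Circle with center (-6, -9) and radius 7


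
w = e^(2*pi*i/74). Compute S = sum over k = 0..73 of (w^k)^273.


The roots are w_k = w^k with w = e^(2*pi*i/74), and (w^k)^273 = (w^273)^k.
So S = 1 + u + u^2 + ... + u^(73) with u = w^273.
273 = 3*74 + 51, so 273 is not a multiple of 74: u = (w^74)^3 * w^51 = w^51 ≠ 1 (w is a primitive 74th root), while u^74 = (w^74)^273 = 1.
Geometric series: S = (1 - u^74)/(1 - u) = (1 - 1)/(1 - u) = 0

S = 0


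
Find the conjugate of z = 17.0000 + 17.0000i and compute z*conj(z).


z_bar = 17.0000 - 17.0000i
z*z_bar = 17^2 + 17^2 = 289 + 289 = 578

z_bar = 17.0000 - 17.0000i, z*z_bar = 578


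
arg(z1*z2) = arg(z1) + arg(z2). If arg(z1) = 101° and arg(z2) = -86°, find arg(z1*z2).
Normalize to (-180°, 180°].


arg(z1*z2) = 101° - 86° = 15°
Normalized to (-180°, 180°]: 15°

15°


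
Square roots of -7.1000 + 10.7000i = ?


|z| = sqrt(50.41+114.49) = 12.8413
sqrt((|z|+a)/2) = sqrt((12.8413+(-7.1))/2) = sqrt(2.8707) = 1.6943
sqrt((|z|-a)/2) = sqrt((12.8413-(-7.1))/2) = sqrt(9.9707) = 3.1576

±(1.6943 + 3.1576i) i.e. 1.6943 + 3.1576i and -1.6943 - 3.1576i


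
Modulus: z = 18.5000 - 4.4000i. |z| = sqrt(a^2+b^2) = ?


|z| = sqrt(18.5^2 + (-4.4)^2) = sqrt(342.25 + 19.36) = sqrt(361.61) = 19.0160

|z| = 19.0160


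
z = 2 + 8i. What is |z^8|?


|z| = sqrt(4+64) = sqrt(68) = 8.2462
|z^8| = |z|^8 = (sqrt(68))^8 = 68^4 = 21381376

|z^8| = 21381376


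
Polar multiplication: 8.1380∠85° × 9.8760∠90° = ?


r = 8.1380 * 9.8760 = 80.3709
theta = 85° + 90° = 175° = 175° (mod 360)

80.3709 cis(175°)


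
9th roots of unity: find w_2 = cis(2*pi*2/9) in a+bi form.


Angle = 360*2/9 = 80°
a = cos(80°) = 0.1736
b = sin(80°) = 0.9848

0.1736 + 0.9848i


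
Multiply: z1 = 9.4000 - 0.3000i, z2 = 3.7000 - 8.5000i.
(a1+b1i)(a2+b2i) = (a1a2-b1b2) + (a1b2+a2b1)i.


Real = 9.4*3.7 - (-0.3)*(-8.5) = 34.78 - 2.55 = 32.23
Imag = 9.4*(-8.5) + 3.7*(-0.3) = -79.9 - (1.11) = -81.01

32.2300 - 81.0100i


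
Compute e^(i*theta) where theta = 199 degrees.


cos(199°) = -0.9455
sin(199°) = -0.3256

e^(i*199°) = -0.9455 - 0.3256i


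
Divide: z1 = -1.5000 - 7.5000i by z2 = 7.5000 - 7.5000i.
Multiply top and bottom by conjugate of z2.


Conjugate of z2 = 7.5000 + 7.5000i
Numerator: (-1.5000 - 7.5000i)(7.5000 + 7.5000i) = 45.0000 - 67.5000i
Denominator: 7.5^2 + (-7.5)^2 = 112.5
Result = (45.0000 - 67.5000i)/112.5

0.4000 - 0.6000i


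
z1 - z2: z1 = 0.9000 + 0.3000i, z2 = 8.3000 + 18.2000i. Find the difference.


Real: 0.9 - 8.3 = -7.4
Imag: 0.3 - 18.2 = -17.9

-7.4000 - 17.9000i


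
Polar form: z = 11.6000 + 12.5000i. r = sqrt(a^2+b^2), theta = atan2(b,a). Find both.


r = sqrt(134.56+156.25) = sqrt(290.81) = 17.0532
theta = atan2(12.5, 11.6) = 47.1387 degrees

r = 17.0532, theta = 47.1387 degrees


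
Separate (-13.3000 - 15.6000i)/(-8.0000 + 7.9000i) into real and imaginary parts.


Multiply by conjugate: (-13.3000 - 15.6000i)(-8.0000 - 7.9000i) / ((-8)^2 + 7.9^2)
Numerator real = -13.3*(-8) - (15.6)*7.9 = -16.84
Numerator imag = -15.6*(-8) - (-13.3)*7.9 = 229.87
Denominator = 126.41
Re(z) = -16.84/126.41 = -0.1332
Im(z) = 229.87/126.41 = 1.8184

Re(z) = -0.1332, Im(z) = 1.8184


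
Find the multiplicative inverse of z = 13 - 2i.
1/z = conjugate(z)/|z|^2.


|z|^2 = 169+4 = 173
1/z = (13 + 2i)/173

1/z = 0.0751 + 0.0116i


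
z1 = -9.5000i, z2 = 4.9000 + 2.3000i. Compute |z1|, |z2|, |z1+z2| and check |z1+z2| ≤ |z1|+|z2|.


|z1| = sqrt(0^2 + (-9.5)^2) = sqrt(90.25) = 9.5000
|z2| = sqrt(4.9^2 + 2.3^2) = sqrt(29.3) = 5.4129
z1+z2 = 4.9000 - 7.2000i
|z1+z2| = sqrt(75.85) = 8.7092
|z1|+|z2| = 9.5000 + 5.4129 = 14.9129

|z1+z2| = 8.7092 ≤ |z1|+|z2| = 14.9129 (verified)


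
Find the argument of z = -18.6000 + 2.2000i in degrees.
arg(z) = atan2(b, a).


Re = -18.6, Im = 2.2
arg = atan2(2.2, -18.6) = 173.2544 degrees

arg(z) = 173.2544 degrees


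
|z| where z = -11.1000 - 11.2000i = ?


|z| = sqrt((-11.1)^2 + (-11.2)^2) = sqrt(123.21 + 125.44) = sqrt(248.65) = 15.7686

|z| = 15.7686


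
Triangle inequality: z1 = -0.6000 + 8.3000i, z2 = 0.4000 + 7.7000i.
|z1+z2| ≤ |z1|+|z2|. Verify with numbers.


|z1| = sqrt((-0.6)^2 + 8.3^2) = sqrt(69.25) = 8.3217
|z2| = sqrt(0.4^2 + 7.7^2) = sqrt(59.45) = 7.7104
z1+z2 = -0.2000 + 16.0000i
|z1+z2| = sqrt(256.04) = 16.0012
|z1|+|z2| = 8.3217 + 7.7104 = 16.0321

|z1+z2| = 16.0012 ≤ |z1|+|z2| = 16.0321 (verified)


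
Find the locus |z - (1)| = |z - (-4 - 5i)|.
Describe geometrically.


Equal distances means the locus is the perpendicular bisector of z1 and z2.
Midpoint = ((1+(-4))/2, (0+(-5))/2) = (-1.5000, -2.5000)

Perpendicular bisector through (-1.5000, -2.5000)


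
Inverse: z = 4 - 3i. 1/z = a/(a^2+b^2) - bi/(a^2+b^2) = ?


|z|^2 = 16+9 = 25
1/z = (4 + 3i)/25

1/z = 0.1600 + 0.1200i


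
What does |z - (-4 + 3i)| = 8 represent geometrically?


|z - z0| = r is a circle with center z0 and radius r.
Center = (-4, 3), radius = 8

Circle with center (-4, 3) and radius 8


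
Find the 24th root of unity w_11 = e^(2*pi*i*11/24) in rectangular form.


Angle = 360*11/24 = 165°
a = cos(165°) = -0.9659
b = sin(165°) = 0.2588

-0.9659 + 0.2588i


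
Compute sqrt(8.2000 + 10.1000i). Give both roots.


|z| = sqrt(67.24+102.01) = 13.0096
sqrt((|z|+a)/2) = sqrt((13.0096+8.2)/2) = sqrt(10.6048) = 3.2565
sqrt((|z|-a)/2) = sqrt((13.0096-8.2)/2) = sqrt(2.4048) = 1.5507

±(3.2565 + 1.5507i) i.e. 3.2565 + 1.5507i and -3.2565 - 1.5507i


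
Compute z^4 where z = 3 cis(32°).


r^4 = 3^4 = 81
n*theta = 4*32° = 128° = 128° (mod 360)
a = 81*cos(128°) = -49.8686
b = 81*sin(128°) = 63.8289

81 cis(128°) = -49.8686 + 63.8289i


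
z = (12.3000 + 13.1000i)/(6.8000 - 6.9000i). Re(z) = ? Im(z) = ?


Multiply by conjugate: (12.3000 + 13.1000i)(6.8000 + 6.9000i) / (6.8^2 + (-6.9)^2)
Numerator real = 12.3*6.8 + 13.1*(-6.9) = -6.75
Numerator imag = 13.1*6.8 - 12.3*(-6.9) = 173.95
Denominator = 93.85
Re(z) = -6.75/93.85 = -0.0719
Im(z) = 173.95/93.85 = 1.8535

Re(z) = -0.0719, Im(z) = 1.8535


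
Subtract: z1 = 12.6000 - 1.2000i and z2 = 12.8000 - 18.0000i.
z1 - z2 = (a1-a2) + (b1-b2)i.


Real: 12.6 - 12.8 = -0.2
Imag: -1.2 + 18 = 16.8

-0.2000 + 16.8000i


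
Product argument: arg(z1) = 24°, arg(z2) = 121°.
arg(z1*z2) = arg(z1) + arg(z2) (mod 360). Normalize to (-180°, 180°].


arg(z1*z2) = 24° + 121° = 145°
Normalized to (-180°, 180°]: 145°

145°


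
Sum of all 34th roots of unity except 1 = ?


With w = e^(2*pi*i/34), all 34 of the 34th roots of unity w^0 = 1, w, ..., w^(33) sum to 0: 1 + w + ... + w^(33) = (1 - w^34)/(1 - w) = 0 since w^34 = 1, w ≠ 1.
Removing the root 1: w + w^2 + ... + w^(33) = 0 - 1 = -1

Sum = -1


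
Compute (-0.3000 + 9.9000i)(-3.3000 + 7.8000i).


Real = -0.3*(-3.3) - 9.9*7.8 = 0.99 - 77.22 = -76.23
Imag = -0.3*7.8 - (3.3)*9.9 = -2.34 - (32.67) = -35.01

-76.2300 - 35.0100i


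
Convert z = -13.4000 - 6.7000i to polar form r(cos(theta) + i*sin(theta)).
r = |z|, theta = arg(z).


r = sqrt(179.56+44.89) = sqrt(224.45) = 14.9817
theta = atan2(-6.7, -13.4) = -153.4349 degrees

r = 14.9817, theta = -153.4349 degrees


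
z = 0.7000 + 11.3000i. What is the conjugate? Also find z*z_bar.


z_bar = 0.7000 - 11.3000i
z*z_bar = 0.7^2 + 11.3^2 = 0.49 + 127.69 = 128.18

z_bar = 0.7000 - 11.3000i, z*z_bar = 128.18


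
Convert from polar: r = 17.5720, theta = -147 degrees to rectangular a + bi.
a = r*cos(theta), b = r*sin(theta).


a = 17.5720*cos(-147°) = 17.5720*(-0.83867) = -14.7371
b = 17.5720*sin(-147°) = 17.5720*(-0.54464) = -9.5704

-14.7371 - 9.5704i


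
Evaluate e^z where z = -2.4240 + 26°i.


e^-2.4240 = 0.0886
cos(26°) = 0.8988
sin(26°) = 0.4384
Real = 0.0886*0.8988 = 0.0796
Imag = 0.0886*0.4384 = 0.0388

0.0796 + 0.0388i


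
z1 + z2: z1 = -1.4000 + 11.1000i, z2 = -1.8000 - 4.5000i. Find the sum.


Real: -1.4 - 1.8 = -3.2
Imag: 11.1 - 4.5 = 6.6

-3.2000 + 6.6000i


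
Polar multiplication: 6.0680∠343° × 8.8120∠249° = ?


r = 6.0680 * 8.8120 = 53.4712
theta = 343° + 249° = 592° = 232° (mod 360)

53.4712 cis(232°)


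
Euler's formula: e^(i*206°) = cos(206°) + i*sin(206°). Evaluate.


cos(206°) = -0.8988
sin(206°) = -0.4384

e^(i*206°) = -0.8988 - 0.4384i


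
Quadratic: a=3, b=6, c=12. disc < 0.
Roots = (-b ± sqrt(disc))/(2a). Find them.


disc = 6^2 - 4*3*12 = 36 - 144 = -108
sqrt(|disc|) = sqrt(108) = 10.3923
Real part = -6/(2*3) = -1.0000
Imag part = 10.3923/(2*3) = 1.7321

-1.0000 ± 1.7321i


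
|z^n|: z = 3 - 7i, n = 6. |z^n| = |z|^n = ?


|z| = sqrt(9+49) = sqrt(58) = 7.6158
|z^6| = |z|^6 = (sqrt(58))^6 = 58^3 = 195112

|z^6| = 195112


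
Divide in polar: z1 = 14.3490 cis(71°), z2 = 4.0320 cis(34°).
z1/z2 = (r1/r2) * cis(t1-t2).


r = 14.3490 / 4.0320 = 3.5588
theta = 71° - 34° = 37° = 37° (mod 360)

3.5588 cis(37°)


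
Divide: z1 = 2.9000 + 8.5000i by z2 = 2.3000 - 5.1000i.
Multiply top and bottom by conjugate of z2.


Conjugate of z2 = 2.3000 + 5.1000i
Numerator: (2.9000 + 8.5000i)(2.3000 + 5.1000i) = -36.6800 + 34.3400i
Denominator: 2.3^2 + (-5.1)^2 = 31.3
Result = (-36.6800 + 34.3400i)/31.3

-1.1719 + 1.0971i


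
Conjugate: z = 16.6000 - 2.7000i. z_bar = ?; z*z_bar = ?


z_bar = 16.6000 + 2.7000i
z*z_bar = 16.6^2 + (-2.7)^2 = 275.56 + 7.29 = 282.85

z_bar = 16.6000 + 2.7000i, z*z_bar = 282.85


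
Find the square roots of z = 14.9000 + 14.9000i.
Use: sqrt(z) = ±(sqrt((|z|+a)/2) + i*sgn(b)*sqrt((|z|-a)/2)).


|z| = sqrt(222.01+222.01) = 21.0718
sqrt((|z|+a)/2) = sqrt((21.0718+14.9)/2) = sqrt(17.9859) = 4.2410
sqrt((|z|-a)/2) = sqrt((21.0718-14.9)/2) = sqrt(3.0859) = 1.7567

±(4.2410 + 1.7567i) i.e. 4.2410 + 1.7567i and -4.2410 - 1.7567i


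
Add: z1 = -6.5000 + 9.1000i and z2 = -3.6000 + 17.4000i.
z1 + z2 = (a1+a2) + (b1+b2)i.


Real: -6.5 - 3.6 = -10.1
Imag: 9.1 + 17.4 = 26.5

-10.1000 + 26.5000i


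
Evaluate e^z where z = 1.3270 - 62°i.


e^1.3270 = 3.7697
cos(-62°) = 0.46947
sin(-62°) = -0.88295
Real = 3.7697*0.46947 = 1.7698
Imag = 3.7697*(-0.88295) = -3.3285

1.7698 - 3.3285i


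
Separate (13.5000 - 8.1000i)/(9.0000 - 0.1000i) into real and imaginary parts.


Multiply by conjugate: (13.5000 - 8.1000i)(9.0000 + 0.1000i) / (9^2 + (-0.1)^2)
Numerator real = 13.5*9 - (8.1)*(-0.1) = 122.31
Numerator imag = -8.1*9 - 13.5*(-0.1) = -71.55
Denominator = 81.01
Re(z) = 122.31/81.01 = 1.5098
Im(z) = -71.55/81.01 = -0.8832

Re(z) = 1.5098, Im(z) = -0.8832


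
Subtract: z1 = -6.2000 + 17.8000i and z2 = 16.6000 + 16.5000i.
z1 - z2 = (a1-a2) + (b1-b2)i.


Real: -6.2 - 16.6 = -22.8
Imag: 17.8 - 16.5 = 1.3

-22.8000 + 1.3000i


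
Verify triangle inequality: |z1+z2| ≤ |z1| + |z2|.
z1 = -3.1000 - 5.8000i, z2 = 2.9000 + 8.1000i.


|z1| = sqrt((-3.1)^2 + (-5.8)^2) = sqrt(43.25) = 6.5765
|z2| = sqrt(2.9^2 + 8.1^2) = sqrt(74.02) = 8.6035
z1+z2 = -0.2000 + 2.3000i
|z1+z2| = sqrt(5.33) = 2.3087
|z1|+|z2| = 6.5765 + 8.6035 = 15.1800

|z1+z2| = 2.3087 ≤ |z1|+|z2| = 15.1800 (verified)


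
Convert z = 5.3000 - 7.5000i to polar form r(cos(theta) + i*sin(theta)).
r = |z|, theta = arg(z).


r = sqrt(28.09+56.25) = sqrt(84.34) = 9.1837
theta = atan2(-7.5, 5.3) = -54.7524 degrees

r = 9.1837, theta = -54.7524 degrees


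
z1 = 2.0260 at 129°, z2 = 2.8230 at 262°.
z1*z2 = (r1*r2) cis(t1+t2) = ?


r = 2.0260 * 2.8230 = 5.7194
theta = 129° + 262° = 391° = 31° (mod 360)

5.7194 cis(31°)


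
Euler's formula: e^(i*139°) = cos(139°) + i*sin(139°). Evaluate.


cos(139°) = -0.7547
sin(139°) = 0.6561

e^(i*139°) = -0.7547 + 0.6561i


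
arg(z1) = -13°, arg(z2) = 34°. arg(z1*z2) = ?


arg(z1*z2) = -13° + 34° = 21°
Normalized to (-180°, 180°]: 21°

21°


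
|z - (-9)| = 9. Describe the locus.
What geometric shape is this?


|z - z0| = r is a circle with center z0 and radius r.
Center = (-9, 0), radius = 9

Circle with center (-9, 0) and radius 9


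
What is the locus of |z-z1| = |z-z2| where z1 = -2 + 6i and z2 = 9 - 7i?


Equal distances means the locus is the perpendicular bisector of z1 and z2.
Midpoint = ((-2+9)/2, (6+(-7))/2) = (3.5000, -0.5000)

Perpendicular bisector through (3.5000, -0.5000)


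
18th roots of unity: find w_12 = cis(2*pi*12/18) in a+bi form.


Angle = 360*12/18 = 240°
a = cos(240°) = -0.5000
b = sin(240°) = -0.8660

-0.5000 - 0.8660i


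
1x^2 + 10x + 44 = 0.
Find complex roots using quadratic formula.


disc = 10^2 - 4*1*44 = 100 - 176 = -76
sqrt(|disc|) = sqrt(76) = 8.7178
Real part = -10/(2*1) = -5.0000
Imag part = 8.7178/(2*1) = 4.3589

-5.0000 ± 4.3589i


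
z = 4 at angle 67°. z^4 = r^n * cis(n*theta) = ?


r^4 = 4^4 = 256
n*theta = 4*67° = 268° = 268° (mod 360)
a = 256*cos(268°) = -8.9343
b = 256*sin(268°) = -255.8441

256 cis(268°) = -8.9343 - 255.8441i


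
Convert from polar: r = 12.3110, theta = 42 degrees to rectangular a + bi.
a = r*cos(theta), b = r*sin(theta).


a = 12.3110*cos(42°) = 12.3110*0.743145 = 9.1489
b = 12.3110*sin(42°) = 12.3110*0.66913 = 8.2377

9.1489 + 8.2377i


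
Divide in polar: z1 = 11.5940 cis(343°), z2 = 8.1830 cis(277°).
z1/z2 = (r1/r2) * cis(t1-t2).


r = 11.5940 / 8.1830 = 1.4168
theta = 343° - 277° = 66° = 66° (mod 360)

1.4168 cis(66°)


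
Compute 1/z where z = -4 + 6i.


|z|^2 = 16+36 = 52
1/z = (-4 - 6i)/52

1/z = -0.0769 - 0.1154i


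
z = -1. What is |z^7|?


|z| = sqrt(1+0) = sqrt(1) = 1
|z^7| = |z|^7 = 1^7 = 1

|z^7| = 1


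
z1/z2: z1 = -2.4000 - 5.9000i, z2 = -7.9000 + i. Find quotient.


Conjugate of z2 = -7.9000 - i
Numerator: (-2.4000 - 5.9000i)(-7.9000 - i) = 13.0600 + 49.0100i
Denominator: (-7.9)^2 + 1^2 = 63.41
Result = (13.0600 + 49.0100i)/63.41

0.2060 + 0.7729i


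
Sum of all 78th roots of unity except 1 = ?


With w = e^(2*pi*i/78), all 78 of the 78th roots of unity w^0 = 1, w, ..., w^(77) sum to 0: 1 + w + ... + w^(77) = (1 - w^78)/(1 - w) = 0 since w^78 = 1, w ≠ 1.
Removing the root 1: w + w^2 + ... + w^(77) = 0 - 1 = -1

Sum = -1


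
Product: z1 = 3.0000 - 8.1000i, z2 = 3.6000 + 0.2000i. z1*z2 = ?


Real = 3*3.6 - (-8.1)*0.2 = 10.8 - (-1.62) = 12.42
Imag = 3*0.2 + 3.6*(-8.1) = 0.6 - (29.16) = -28.56

12.4200 - 28.5600i


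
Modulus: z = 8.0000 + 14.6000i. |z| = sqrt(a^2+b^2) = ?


|z| = sqrt(8^2 + 14.6^2) = sqrt(64 + 213.16) = sqrt(277.16) = 16.6481

|z| = 16.6481


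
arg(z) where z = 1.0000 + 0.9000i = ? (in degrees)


Re = 1, Im = 0.9
arg = atan2(0.9, 1) = 41.9872 degrees

arg(z) = 41.9872 degrees


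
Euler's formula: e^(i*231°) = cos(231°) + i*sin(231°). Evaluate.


cos(231°) = -0.6293
sin(231°) = -0.7771

e^(i*231°) = -0.6293 - 0.7771i


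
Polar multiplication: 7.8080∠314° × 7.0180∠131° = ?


r = 7.8080 * 7.0180 = 54.7965
theta = 314° + 131° = 445° = 85° (mod 360)

54.7965 cis(85°)


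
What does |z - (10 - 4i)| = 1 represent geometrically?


|z - z0| = r is a circle with center z0 and radius r.
Center = (10, -4), radius = 1

Circle with center (10, -4) and radius 1


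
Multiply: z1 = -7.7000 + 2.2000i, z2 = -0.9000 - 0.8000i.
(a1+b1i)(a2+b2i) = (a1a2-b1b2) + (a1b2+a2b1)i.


Real = -7.7*(-0.9) - 2.2*(-0.8) = 6.93 - (-1.76) = 8.69
Imag = -7.7*(-0.8) - (0.9)*2.2 = 6.16 - (1.98) = 4.18

8.6900 + 4.1800i


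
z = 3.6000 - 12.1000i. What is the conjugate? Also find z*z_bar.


z_bar = 3.6000 + 12.1000i
z*z_bar = 3.6^2 + (-12.1)^2 = 12.96 + 146.41 = 159.37

z_bar = 3.6000 + 12.1000i, z*z_bar = 159.37


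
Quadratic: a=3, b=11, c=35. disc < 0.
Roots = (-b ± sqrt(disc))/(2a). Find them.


disc = 11^2 - 4*3*35 = 121 - 420 = -299
sqrt(|disc|) = sqrt(299) = 17.2916
Real part = -11/(2*3) = -1.8333
Imag part = 17.2916/(2*3) = 2.8819

-1.8333 ± 2.8819i


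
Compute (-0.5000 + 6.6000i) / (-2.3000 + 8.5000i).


Conjugate of z2 = -2.3000 - 8.5000i
Numerator: (-0.5000 + 6.6000i)(-2.3000 - 8.5000i) = 57.2500 - 10.9300i
Denominator: (-2.3)^2 + 8.5^2 = 77.54
Result = (57.2500 - 10.9300i)/77.54

0.7383 - 0.1410i


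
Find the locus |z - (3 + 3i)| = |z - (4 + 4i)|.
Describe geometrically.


Equal distances means the locus is the perpendicular bisector of z1 and z2.
Midpoint = ((3+4)/2, (3+4)/2) = (3.5000, 3.5000)

Perpendicular bisector through (3.5000, 3.5000)


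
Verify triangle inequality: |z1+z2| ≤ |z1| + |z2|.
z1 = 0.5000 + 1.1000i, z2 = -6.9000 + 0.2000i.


|z1| = sqrt(0.5^2 + 1.1^2) = sqrt(1.46) = 1.2083
|z2| = sqrt((-6.9)^2 + 0.2^2) = sqrt(47.65) = 6.9029
z1+z2 = -6.4000 + 1.3000i
|z1+z2| = sqrt(42.65) = 6.5307
|z1|+|z2| = 1.2083 + 6.9029 = 8.1112

|z1+z2| = 6.5307 ≤ |z1|+|z2| = 8.1112 (verified)


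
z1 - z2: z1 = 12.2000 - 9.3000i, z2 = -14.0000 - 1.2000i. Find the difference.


Real: 12.2 + 14 = 26.2
Imag: -9.3 + 1.2 = -8.1

26.2000 - 8.1000i


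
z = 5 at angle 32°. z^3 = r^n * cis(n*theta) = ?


r^3 = 5^3 = 125
n*theta = 3*32° = 96° = 96° (mod 360)
a = 125*cos(96°) = -13.0661
b = 125*sin(96°) = 124.3152

125 cis(96°) = -13.0661 + 124.3152i


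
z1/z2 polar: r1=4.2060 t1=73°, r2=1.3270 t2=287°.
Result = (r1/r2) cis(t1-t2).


r = 4.2060 / 1.3270 = 3.1696
theta = 73° - 287° = -214° = 146° (mod 360)

3.1696 cis(146°)


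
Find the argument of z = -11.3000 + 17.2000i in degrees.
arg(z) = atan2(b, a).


Re = -11.3, Im = 17.2
arg = atan2(17.2, -11.3) = 123.3040 degrees

arg(z) = 123.3040 degrees


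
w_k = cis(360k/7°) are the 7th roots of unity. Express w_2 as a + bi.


Angle = 360*2/7 = 102.8571°
a = cos(102.8571°) = -0.2225
b = sin(102.8571°) = 0.9749

-0.2225 + 0.9749i


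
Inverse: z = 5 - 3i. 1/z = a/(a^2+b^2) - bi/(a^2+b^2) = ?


|z|^2 = 25+9 = 34
1/z = (5 + 3i)/34

1/z = 0.1471 + 0.0882i


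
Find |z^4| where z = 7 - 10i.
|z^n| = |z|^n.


|z| = sqrt(49+100) = sqrt(149) = 12.2066
|z^4| = |z|^4 = (sqrt(149))^4 = 149^2 = 22201

|z^4| = 22201


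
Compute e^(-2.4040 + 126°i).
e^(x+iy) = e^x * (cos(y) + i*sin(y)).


e^-2.4040 = 0.0904
cos(126°) = -0.5878
sin(126°) = 0.809
Real = 0.0904*(-0.5878) = -0.0531
Imag = 0.0904*0.809 = 0.0731

-0.0531 + 0.0731i


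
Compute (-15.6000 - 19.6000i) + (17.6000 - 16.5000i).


Real: -15.6 + 17.6 = 2
Imag: -19.6 - 16.5 = -36.1

2.0000 - 36.1000i


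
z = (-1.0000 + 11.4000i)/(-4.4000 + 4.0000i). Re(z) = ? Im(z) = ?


Multiply by conjugate: (-1.0000 + 11.4000i)(-4.4000 - 4.0000i) / ((-4.4)^2 + 4^2)
Numerator real = -1*(-4.4) + 11.4*4 = 50
Numerator imag = 11.4*(-4.4) - (-1)*4 = -46.16
Denominator = 35.36
Re(z) = 50/35.36 = 1.4140
Im(z) = -46.16/35.36 = -1.3054

Re(z) = 1.4140, Im(z) = -1.3054


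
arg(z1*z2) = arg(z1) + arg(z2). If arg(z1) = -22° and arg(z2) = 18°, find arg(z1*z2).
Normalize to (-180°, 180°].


arg(z1*z2) = -22° + 18° = -4°
Normalized to (-180°, 180°]: -4°

-4°


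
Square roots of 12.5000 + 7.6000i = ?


|z| = sqrt(156.25+57.76) = 14.6291
sqrt((|z|+a)/2) = sqrt((14.6291+12.5)/2) = sqrt(13.5645) = 3.6830
sqrt((|z|-a)/2) = sqrt((14.6291-12.5)/2) = sqrt(1.0645) = 1.0318

±(3.6830 + 1.0318i) i.e. 3.6830 + 1.0318i and -3.6830 - 1.0318i


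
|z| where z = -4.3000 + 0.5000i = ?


|z| = sqrt((-4.3)^2 + 0.5^2) = sqrt(18.49 + 0.25) = sqrt(18.74) = 4.3290

|z| = 4.3290


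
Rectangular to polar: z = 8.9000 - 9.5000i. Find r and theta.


r = sqrt(79.21+90.25) = sqrt(169.46) = 13.0177
theta = atan2(-9.5, 8.9) = -46.8677 degrees

r = 13.0177, theta = -46.8677 degrees


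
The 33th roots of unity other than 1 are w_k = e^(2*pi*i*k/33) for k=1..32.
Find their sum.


With w = e^(2*pi*i/33), all 33 of the 33th roots of unity w^0 = 1, w, ..., w^(32) sum to 0: 1 + w + ... + w^(32) = (1 - w^33)/(1 - w) = 0 since w^33 = 1, w ≠ 1.
Removing the root 1: w + w^2 + ... + w^(32) = 0 - 1 = -1

Sum = -1


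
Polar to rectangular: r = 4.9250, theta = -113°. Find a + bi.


a = 4.9250*cos(-113°) = 4.9250*(-0.390731) = -1.9244
b = 4.9250*sin(-113°) = 4.9250*(-0.9205) = -4.5335

-1.9244 - 4.5335i


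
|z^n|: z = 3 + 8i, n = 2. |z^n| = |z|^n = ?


|z| = sqrt(9+64) = sqrt(73) = 8.5440
|z^2| = |z|^2 = (sqrt(73))^2 = 73

|z^2| = 73


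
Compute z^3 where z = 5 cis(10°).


r^3 = 5^3 = 125
n*theta = 3*10° = 30° = 30° (mod 360)
a = 125*cos(30°) = 108.2532
b = 125*sin(30°) = 62.5000

125 cis(30°) = 108.2532 + 62.5000i


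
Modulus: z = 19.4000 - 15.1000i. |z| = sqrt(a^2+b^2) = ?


|z| = sqrt(19.4^2 + (-15.1)^2) = sqrt(376.36 + 228.01) = sqrt(604.37) = 24.5839

|z| = 24.5839


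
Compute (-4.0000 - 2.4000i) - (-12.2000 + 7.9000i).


Real: -4 + 12.2 = 8.2
Imag: -2.4 - 7.9 = -10.3

8.2000 - 10.3000i


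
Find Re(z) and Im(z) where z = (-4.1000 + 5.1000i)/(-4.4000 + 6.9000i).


Multiply by conjugate: (-4.1000 + 5.1000i)(-4.4000 - 6.9000i) / ((-4.4)^2 + 6.9^2)
Numerator real = -4.1*(-4.4) + 5.1*6.9 = 53.23
Numerator imag = 5.1*(-4.4) - (-4.1)*6.9 = 5.85
Denominator = 66.97
Re(z) = 53.23/66.97 = 0.7948
Im(z) = 5.85/66.97 = 0.0874

Re(z) = 0.7948, Im(z) = 0.0874


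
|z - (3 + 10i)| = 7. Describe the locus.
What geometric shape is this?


|z - z0| = r is a circle with center z0 and radius r.
Center = (3, 10), radius = 7

Circle with center (3, 10) and radius 7


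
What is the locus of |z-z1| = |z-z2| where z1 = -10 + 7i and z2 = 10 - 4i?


Equal distances means the locus is the perpendicular bisector of z1 and z2.
Midpoint = ((-10+10)/2, (7+(-4))/2) = (0, 1.5000)

Perpendicular bisector through (0, 1.5000)


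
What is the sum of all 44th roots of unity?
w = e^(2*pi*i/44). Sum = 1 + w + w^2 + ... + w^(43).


The sum of all 44th roots of unity is 0.
Geometric series: (1 - w^44)/(1 - w) = (1-1)/(1-w) = 0 since w^44 = 1, w ≠ 1.
Alternatively: coefficient of z^43 in z^44 - 1 is 0.

0


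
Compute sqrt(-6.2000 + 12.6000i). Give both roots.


|z| = sqrt(38.44+158.76) = 14.0428
sqrt((|z|+a)/2) = sqrt((14.0428+(-6.2))/2) = sqrt(3.9214) = 1.9803
sqrt((|z|-a)/2) = sqrt((14.0428-(-6.2))/2) = sqrt(10.1214) = 3.1814

±(1.9803 + 3.1814i) i.e. 1.9803 + 3.1814i and -1.9803 - 3.1814i


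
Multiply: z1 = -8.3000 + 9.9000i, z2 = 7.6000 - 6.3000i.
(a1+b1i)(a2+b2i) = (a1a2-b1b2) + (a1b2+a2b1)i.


Real = -8.3*7.6 - 9.9*(-6.3) = -63.08 - (-62.37) = -0.71
Imag = -8.3*(-6.3) + 7.6*9.9 = 52.29 + 75.24 = 127.53

-0.7100 + 127.5300i


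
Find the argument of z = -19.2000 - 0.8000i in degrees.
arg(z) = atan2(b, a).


Re = -19.2, Im = -0.8
arg = atan2(-0.8, -19.2) = -177.6141 degrees

arg(z) = -177.6141 degrees


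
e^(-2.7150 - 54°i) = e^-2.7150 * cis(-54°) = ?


e^-2.7150 = 0.0662
cos(-54°) = 0.5878
sin(-54°) = -0.809
Real = 0.0662*0.5878 = 0.0389
Imag = 0.0662*(-0.809) = -0.0536

0.0389 - 0.0536i


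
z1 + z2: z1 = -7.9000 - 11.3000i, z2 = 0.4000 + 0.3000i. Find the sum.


Real: -7.9 + 0.4 = -7.5
Imag: -11.3 + 0.3 = -11

-7.5000 - 11.0000i


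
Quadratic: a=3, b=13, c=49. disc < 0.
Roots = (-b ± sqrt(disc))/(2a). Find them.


disc = 13^2 - 4*3*49 = 169 - 588 = -419
sqrt(|disc|) = sqrt(419) = 20.4695
Real part = -13/(2*3) = -2.1667
Imag part = 20.4695/(2*3) = 3.4116

-2.1667 ± 3.4116i


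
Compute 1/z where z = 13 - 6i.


|z|^2 = 169+36 = 205
1/z = (13 + 6i)/205

1/z = 0.0634 + 0.0293i


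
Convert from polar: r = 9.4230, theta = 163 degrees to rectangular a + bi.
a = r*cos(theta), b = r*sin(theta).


a = 9.4230*cos(163°) = 9.4230*(-0.956305) = -9.0113
b = 9.4230*sin(163°) = 9.4230*0.29237 = 2.7550

-9.0113 + 2.7550i


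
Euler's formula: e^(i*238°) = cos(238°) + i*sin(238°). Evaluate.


cos(238°) = -0.5299
sin(238°) = -0.8480

e^(i*238°) = -0.5299 - 0.8480i


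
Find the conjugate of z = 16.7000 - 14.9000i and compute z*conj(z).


z_bar = 16.7000 + 14.9000i
z*z_bar = 16.7^2 + (-14.9)^2 = 278.89 + 222.01 = 500.9

z_bar = 16.7000 + 14.9000i, z*z_bar = 500.9


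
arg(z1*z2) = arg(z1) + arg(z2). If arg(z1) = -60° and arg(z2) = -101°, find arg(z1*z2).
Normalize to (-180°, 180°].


arg(z1*z2) = -60° - 101° = -161°
Normalized to (-180°, 180°]: -161°

-161°


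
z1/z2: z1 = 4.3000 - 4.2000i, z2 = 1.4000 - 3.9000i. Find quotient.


Conjugate of z2 = 1.4000 + 3.9000i
Numerator: (4.3000 - 4.2000i)(1.4000 + 3.9000i) = 22.4000 + 10.8900i
Denominator: 1.4^2 + (-3.9)^2 = 17.17
Result = (22.4000 + 10.8900i)/17.17

1.3046 + 0.6342i


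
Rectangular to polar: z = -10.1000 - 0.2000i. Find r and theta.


r = sqrt(102.01+0.04) = sqrt(102.05) = 10.1020
theta = atan2(-0.2, -10.1) = -178.8656 degrees

r = 10.1020, theta = -178.8656 degrees


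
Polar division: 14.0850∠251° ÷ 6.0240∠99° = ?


r = 14.0850 / 6.0240 = 2.3381
theta = 251° - 99° = 152° = 152° (mod 360)

2.3381 cis(152°)


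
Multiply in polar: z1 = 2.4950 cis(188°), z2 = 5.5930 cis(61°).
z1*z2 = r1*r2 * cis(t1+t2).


r = 2.4950 * 5.5930 = 13.9545
theta = 188° + 61° = 249° = 249° (mod 360)

13.9545 cis(249°)


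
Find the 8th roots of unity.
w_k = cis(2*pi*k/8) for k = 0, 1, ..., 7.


The 8th roots of unity are cis(360k/8°) for k=0..7
Angle step = 360/8 = 45°
Primitive root: cis(45°)
Primitive root = 0.7071 + 0.7071i

8 roots at angles: 0°, 45°, 90°, 135°, 180°, 225°, 270°, 315°


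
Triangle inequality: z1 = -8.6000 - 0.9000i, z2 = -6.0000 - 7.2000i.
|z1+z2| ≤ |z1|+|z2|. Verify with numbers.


|z1| = sqrt((-8.6)^2 + (-0.9)^2) = sqrt(74.77) = 8.6470
|z2| = sqrt((-6)^2 + (-7.2)^2) = sqrt(87.84) = 9.3723
z1+z2 = -14.6000 - 8.1000i
|z1+z2| = sqrt(278.77) = 16.6964
|z1|+|z2| = 8.6470 + 9.3723 = 18.0193

|z1+z2| = 16.6964 ≤ |z1|+|z2| = 18.0193 (verified)


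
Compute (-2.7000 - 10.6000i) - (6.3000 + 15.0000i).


Real: -2.7 - 6.3 = -9
Imag: -10.6 - 15 = -25.6

-9.0000 - 25.6000i


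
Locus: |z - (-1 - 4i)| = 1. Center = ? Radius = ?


|z - z0| = r is a circle with center z0 and radius r.
Center = (-1, -4), radius = 1

Circle with center (-1, -4) and radius 1


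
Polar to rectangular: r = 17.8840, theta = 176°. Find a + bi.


a = 17.8840*cos(176°) = 17.8840*(-0.99756) = -17.8404
b = 17.8840*sin(176°) = 17.8840*0.069756 = 1.2475

-17.8404 + 1.2475i


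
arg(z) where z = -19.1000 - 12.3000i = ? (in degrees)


Re = -19.1, Im = -12.3
arg = atan2(-12.3, -19.1) = -147.2193 degrees

arg(z) = -147.2193 degrees


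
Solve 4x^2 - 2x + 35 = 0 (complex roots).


disc = (-2)^2 - 4*4*35 = 4 - 560 = -556
sqrt(|disc|) = sqrt(556) = 23.5797
Real part = 2/(2*4) = 0.2500
Imag part = 23.5797/(2*4) = 2.9475

0.2500 ± 2.9475i


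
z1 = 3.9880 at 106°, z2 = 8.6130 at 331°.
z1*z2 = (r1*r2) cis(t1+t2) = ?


r = 3.9880 * 8.6130 = 34.3486
theta = 106° + 331° = 437° = 77° (mod 360)

34.3486 cis(77°)


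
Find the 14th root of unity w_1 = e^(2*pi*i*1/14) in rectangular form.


Angle = 360*1/14 = 25.7143°
a = cos(25.7143°) = 0.9010
b = sin(25.7143°) = 0.4339

0.9010 + 0.4339i


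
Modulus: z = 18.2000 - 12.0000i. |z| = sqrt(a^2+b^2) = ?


|z| = sqrt(18.2^2 + (-12)^2) = sqrt(331.24 + 144) = sqrt(475.24) = 21.8000

|z| = 21.8000


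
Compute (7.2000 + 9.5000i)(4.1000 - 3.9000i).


Real = 7.2*4.1 - 9.5*(-3.9) = 29.52 - (-37.05) = 66.57
Imag = 7.2*(-3.9) + 4.1*9.5 = -28.08 + 38.95 = 10.87

66.5700 + 10.8700i


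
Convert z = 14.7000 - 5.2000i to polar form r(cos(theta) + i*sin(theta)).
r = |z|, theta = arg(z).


r = sqrt(216.09+27.04) = sqrt(243.13) = 15.5926
theta = atan2(-5.2, 14.7) = -19.4808 degrees

r = 15.5926, theta = -19.4808 degrees


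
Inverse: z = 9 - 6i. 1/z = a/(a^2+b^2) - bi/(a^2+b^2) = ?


|z|^2 = 81+36 = 117
1/z = (9 + 6i)/117

1/z = 0.0769 + 0.0513i


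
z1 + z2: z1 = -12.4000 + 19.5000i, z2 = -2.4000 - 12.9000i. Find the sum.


Real: -12.4 - 2.4 = -14.8
Imag: 19.5 - 12.9 = 6.6

-14.8000 + 6.6000i


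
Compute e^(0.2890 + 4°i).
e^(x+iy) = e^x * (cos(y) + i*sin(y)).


e^0.2890 = 1.3351
cos(4°) = 0.99756
sin(4°) = 0.06976
Real = 1.3351*0.99756 = 1.3318
Imag = 1.3351*0.06976 = 0.0931

1.3318 + 0.0931i


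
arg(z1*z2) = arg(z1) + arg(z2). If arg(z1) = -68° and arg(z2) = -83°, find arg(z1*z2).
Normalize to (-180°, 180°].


arg(z1*z2) = -68° - 83° = -151°
Normalized to (-180°, 180°]: -151°

-151°


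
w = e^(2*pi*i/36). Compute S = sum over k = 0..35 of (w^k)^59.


The roots are w_k = w^k with w = e^(2*pi*i/36), and (w^k)^59 = (w^59)^k.
So S = 1 + u + u^2 + ... + u^(35) with u = w^59.
59 = 1*36 + 23, so 59 is not a multiple of 36: u = (w^36)^1 * w^23 = w^23 ≠ 1 (w is a primitive 36th root), while u^36 = (w^36)^59 = 1.
Geometric series: S = (1 - u^36)/(1 - u) = (1 - 1)/(1 - u) = 0

S = 0
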